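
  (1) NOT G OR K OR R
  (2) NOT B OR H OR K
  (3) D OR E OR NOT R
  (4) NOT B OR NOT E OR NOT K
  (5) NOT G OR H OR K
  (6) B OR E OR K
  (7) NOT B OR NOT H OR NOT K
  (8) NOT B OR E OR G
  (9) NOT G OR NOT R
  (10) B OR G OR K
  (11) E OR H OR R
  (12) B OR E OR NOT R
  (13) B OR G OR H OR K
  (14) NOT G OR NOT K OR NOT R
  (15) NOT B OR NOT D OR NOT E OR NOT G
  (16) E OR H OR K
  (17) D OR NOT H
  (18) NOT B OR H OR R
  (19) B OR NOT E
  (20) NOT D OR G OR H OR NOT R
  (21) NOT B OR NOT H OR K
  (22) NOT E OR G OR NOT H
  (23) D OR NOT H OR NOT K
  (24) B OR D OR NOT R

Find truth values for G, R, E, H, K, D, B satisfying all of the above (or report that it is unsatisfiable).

G: True, R: False, E: False, H: True, K: True, D: True, B: False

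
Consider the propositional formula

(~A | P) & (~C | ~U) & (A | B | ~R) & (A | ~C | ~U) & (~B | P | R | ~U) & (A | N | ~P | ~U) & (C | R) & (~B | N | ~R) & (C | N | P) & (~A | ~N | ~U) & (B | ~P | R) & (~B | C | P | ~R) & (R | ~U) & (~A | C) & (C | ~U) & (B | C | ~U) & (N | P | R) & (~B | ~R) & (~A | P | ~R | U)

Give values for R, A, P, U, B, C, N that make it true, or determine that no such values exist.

R: False, A: False, P: False, U: False, B: False, C: True, N: True

Set R = False.
  then (C | R) forces C = True.
  then (R | ~U) forces U = False.
Set A = False.
Set P = False.
  then (N | P | R) forces N = True.
Set B = False.
All clauses satisfied.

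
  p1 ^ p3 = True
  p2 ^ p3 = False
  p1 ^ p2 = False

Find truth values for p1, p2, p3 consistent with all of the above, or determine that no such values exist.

Adding constraints 1, 2, 3 mod 2: every variable appears an even number of times on the left, so the left side is 0.
But the right sides sum to 1 (mod 2). 0 ≠ 1 — the system is inconsistent.

No satisfying assignment exists.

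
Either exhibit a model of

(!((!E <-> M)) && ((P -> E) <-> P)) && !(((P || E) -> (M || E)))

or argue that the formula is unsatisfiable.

Case P = True: the formula simplifies to (!((!E <-> M)) && E) && !((M || E)).
  E = True: the conjunct !((M || E)) becomes !((M || True)) = False.
  E = False: the conjunct E is False.
Case P = False: the conjunct (P -> E) <-> P becomes (False -> E) <-> False = False.
Both cases fail — unsatisfiable.

Unsatisfiable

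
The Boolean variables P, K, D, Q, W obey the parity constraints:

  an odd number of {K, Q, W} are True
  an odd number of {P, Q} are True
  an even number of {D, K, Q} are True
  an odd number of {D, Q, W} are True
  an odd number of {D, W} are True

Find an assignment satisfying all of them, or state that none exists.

P = True; K = True; D = True; Q = False; W = False

{K, Q, W}: 1 true → odd ✓
{P, Q}: 1 true → odd ✓
{D, K, Q}: 2 true → even ✓
{D, Q, W}: 1 true → odd ✓
{D, W}: 1 true → odd ✓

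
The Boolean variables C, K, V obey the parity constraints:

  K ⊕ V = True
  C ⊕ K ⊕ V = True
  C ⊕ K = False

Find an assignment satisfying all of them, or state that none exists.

C: False; K: False; V: True

K ⊕ V = F ⊕ T = True ✓
C ⊕ K ⊕ V = F ⊕ F ⊕ T = True ✓
C ⊕ K = F ⊕ F = False ✓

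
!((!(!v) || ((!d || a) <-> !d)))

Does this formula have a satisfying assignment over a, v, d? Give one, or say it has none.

a=T, v=F, d=T

  !((!(!v) || ((!d || a) <-> !d))) = True
    !(!v) || ((!d || a) <-> !d) = False
      !(!v) = False
        !v = True
      (!d || a) <-> !d = False
        !d || a = True
          !d = False
        !d = False
The formula evaluates to True.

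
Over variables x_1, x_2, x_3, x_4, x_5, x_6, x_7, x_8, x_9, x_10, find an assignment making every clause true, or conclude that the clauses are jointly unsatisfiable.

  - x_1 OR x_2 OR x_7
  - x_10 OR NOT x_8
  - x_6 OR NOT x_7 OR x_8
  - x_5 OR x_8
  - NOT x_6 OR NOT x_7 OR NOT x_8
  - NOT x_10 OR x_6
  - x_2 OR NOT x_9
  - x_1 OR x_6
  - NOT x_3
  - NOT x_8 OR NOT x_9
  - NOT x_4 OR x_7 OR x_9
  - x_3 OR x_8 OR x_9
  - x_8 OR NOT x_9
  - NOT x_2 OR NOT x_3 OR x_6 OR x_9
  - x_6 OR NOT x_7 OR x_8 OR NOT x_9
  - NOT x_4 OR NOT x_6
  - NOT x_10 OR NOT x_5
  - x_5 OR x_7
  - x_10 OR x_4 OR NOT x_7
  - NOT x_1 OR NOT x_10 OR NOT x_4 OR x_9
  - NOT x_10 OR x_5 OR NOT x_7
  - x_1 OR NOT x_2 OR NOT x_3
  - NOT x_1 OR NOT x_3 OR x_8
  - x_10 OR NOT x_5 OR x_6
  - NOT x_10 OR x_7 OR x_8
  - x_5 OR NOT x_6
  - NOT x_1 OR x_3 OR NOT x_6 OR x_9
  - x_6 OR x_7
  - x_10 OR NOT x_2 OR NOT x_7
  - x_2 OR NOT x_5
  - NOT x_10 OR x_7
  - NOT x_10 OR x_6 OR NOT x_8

No satisfying assignment exists.

Case x_8 = True:
  (x_10 OR NOT x_8) forces x_10 = True.
  (NOT x_10 OR x_6) forces x_6 = True.
  (NOT x_6 OR NOT x_7 OR NOT x_8) forces x_7 = False.
  Clause (NOT x_10 OR x_7) is falsified — contradiction.
Case x_8 = False:
  (x_5 OR x_8) forces x_5 = True.
  (NOT x_3) forces x_3 = False.
  (x_3 OR x_8 OR x_9) forces x_9 = True.
  Clause (x_8 OR NOT x_9) is falsified — contradiction.
Both cases fail, so the formula is unsatisfiable.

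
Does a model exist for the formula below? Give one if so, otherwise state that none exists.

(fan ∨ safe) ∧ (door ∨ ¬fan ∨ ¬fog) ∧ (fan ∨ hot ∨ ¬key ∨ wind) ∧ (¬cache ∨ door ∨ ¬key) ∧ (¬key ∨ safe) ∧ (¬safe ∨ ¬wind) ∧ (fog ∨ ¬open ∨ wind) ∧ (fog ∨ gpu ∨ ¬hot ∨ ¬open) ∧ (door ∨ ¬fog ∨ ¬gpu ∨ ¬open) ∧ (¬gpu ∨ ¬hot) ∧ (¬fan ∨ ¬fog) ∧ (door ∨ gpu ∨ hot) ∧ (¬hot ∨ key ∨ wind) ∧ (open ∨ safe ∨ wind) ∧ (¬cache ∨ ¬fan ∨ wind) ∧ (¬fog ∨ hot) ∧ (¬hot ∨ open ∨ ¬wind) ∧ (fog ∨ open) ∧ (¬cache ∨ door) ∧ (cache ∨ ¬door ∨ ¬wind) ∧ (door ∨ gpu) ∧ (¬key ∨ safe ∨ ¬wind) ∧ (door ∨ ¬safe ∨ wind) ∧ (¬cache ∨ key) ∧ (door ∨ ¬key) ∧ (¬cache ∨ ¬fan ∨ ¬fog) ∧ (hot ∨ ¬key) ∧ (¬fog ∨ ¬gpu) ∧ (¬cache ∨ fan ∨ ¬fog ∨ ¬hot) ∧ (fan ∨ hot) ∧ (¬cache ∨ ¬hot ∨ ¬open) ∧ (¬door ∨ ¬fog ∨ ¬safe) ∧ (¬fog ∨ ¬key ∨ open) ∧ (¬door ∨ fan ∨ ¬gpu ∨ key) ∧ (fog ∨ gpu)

open=T; fan=T; hot=F; safe=F; wind=T; door=F; cache=F; fog=F; gpu=T; key=F

Set open = True.
Set fan = True.
  then (¬fan ∨ ¬fog) forces fog = False.
  then (fog ∨ gpu) forces gpu = True.
  then (fog ∨ ¬open ∨ wind) forces wind = True.
  then (¬gpu ∨ ¬hot) forces hot = False.
  then (hot ∨ ¬key) forces key = False.
  then (¬safe ∨ ¬wind) forces safe = False.
  then (¬cache ∨ key) forces cache = False.
  then (cache ∨ ¬door ∨ ¬wind) forces door = False.
All clauses satisfied.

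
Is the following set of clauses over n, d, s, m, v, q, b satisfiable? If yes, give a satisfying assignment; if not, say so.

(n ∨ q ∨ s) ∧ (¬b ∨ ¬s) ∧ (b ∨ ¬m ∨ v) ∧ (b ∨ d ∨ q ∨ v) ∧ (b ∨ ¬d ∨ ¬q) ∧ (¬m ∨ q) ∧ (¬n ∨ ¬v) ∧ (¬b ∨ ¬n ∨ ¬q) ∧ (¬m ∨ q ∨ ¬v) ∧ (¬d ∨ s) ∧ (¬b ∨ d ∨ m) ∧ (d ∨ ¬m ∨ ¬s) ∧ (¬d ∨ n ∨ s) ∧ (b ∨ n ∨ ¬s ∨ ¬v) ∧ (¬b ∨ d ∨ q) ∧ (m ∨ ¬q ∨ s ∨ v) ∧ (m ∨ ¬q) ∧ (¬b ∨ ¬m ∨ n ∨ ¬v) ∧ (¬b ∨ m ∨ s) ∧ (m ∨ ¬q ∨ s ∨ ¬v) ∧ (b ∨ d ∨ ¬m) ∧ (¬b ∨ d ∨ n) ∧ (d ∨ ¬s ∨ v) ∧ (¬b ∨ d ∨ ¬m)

Set n = False.
Set d = True.
  then (¬d ∨ s) forces s = True.
  then (¬b ∨ ¬s) forces b = False.
  then (b ∨ ¬d ∨ ¬q) forces q = False.
  then (¬m ∨ q) forces m = False.
  then (b ∨ n ∨ ¬s ∨ ¬v) forces v = False.
All clauses satisfied.

n=F, d=T, s=T, m=F, v=F, q=F, b=F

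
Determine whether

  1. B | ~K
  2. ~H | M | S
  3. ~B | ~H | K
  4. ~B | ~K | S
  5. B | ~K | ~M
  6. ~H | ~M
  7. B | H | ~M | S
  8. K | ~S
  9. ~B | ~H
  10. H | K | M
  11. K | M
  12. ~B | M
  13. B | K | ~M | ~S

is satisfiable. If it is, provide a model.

K: False, M: True, B: True, S: False, H: False

Set K = False.
  then (K | ~S) forces S = False.
  then (K | M) forces M = True.
  then (~H | ~M) forces H = False.
  then (B | H | ~M | S) forces B = True.
All clauses satisfied.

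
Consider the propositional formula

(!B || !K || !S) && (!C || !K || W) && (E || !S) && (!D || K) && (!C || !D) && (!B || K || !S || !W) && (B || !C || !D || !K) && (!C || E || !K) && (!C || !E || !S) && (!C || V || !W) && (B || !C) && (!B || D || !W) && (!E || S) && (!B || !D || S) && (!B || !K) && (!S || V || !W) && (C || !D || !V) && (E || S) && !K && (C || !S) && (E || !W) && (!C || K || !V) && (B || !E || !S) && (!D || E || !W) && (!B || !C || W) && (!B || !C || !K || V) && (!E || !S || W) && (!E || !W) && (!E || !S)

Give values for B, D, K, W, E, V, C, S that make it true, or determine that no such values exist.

Unsatisfiable — no assignment works.

Case E = True:
  (!E || S) forces S = True.
  Clause (!E || !S) is falsified — contradiction.
Case E = False:
  (E || !S) forces S = False.
  Clause (E || S) is falsified — contradiction.
Both cases fail, so the formula is unsatisfiable.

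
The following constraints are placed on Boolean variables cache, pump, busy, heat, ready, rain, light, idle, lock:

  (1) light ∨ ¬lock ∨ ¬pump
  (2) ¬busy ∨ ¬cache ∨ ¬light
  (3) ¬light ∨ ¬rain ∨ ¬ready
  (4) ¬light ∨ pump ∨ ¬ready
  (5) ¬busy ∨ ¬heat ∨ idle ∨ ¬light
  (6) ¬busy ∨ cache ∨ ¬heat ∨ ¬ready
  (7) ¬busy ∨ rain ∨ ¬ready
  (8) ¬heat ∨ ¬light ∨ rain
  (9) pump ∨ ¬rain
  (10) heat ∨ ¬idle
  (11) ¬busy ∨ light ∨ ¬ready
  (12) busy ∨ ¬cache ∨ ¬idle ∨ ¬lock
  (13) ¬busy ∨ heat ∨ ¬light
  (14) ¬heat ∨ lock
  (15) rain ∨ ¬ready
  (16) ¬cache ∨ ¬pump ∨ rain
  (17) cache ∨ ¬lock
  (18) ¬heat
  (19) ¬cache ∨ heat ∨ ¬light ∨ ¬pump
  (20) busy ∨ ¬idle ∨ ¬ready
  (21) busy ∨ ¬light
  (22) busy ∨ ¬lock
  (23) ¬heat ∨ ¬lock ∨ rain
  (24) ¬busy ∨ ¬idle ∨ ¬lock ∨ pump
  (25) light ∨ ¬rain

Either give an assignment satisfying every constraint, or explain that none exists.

Unit clause (¬heat) forces heat = False.
In (heat ∨ ¬idle) only ¬idle is left, so idle = False.
Set cache = True.
Try pump = True:
  (¬cache ∨ ¬pump ∨ rain) forces rain = True.
  (¬cache ∨ heat ∨ ¬light ∨ ¬pump) forces light = False.
  clause (light ∨ ¬rain) is falsified — backtrack.
So pump = False.
  then (pump ∨ ¬rain) forces rain = False.
  then (rain ∨ ¬ready) forces ready = False.
Set busy = True.
  then (¬busy ∨ ¬cache ∨ ¬light) forces light = False.
Set lock = False.
All clauses satisfied.

cache = True, pump = False, busy = True, heat = False, ready = False, rain = False, light = False, idle = False, lock = False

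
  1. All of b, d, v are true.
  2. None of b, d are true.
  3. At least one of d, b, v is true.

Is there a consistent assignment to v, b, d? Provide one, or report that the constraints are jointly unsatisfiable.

Case b = True:
  Constraint (2) is violated (b=T) — contradiction.
Case b = False:
  Constraint (1) is violated (b=F) — contradiction.
Both cases fail — unsatisfiable.

UNSATISFIABLE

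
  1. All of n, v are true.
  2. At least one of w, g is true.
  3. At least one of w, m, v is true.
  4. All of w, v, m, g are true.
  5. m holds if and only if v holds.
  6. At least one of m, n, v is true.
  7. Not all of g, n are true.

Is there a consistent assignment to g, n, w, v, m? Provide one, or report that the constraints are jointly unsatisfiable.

Unsatisfiable

Case g = True:
  (1) forces n = True.
  Constraint (7) is violated (g=T, n=T) — contradiction.
Case g = False:
  Constraint (4) is violated (g=F) — contradiction.
Both cases fail — unsatisfiable.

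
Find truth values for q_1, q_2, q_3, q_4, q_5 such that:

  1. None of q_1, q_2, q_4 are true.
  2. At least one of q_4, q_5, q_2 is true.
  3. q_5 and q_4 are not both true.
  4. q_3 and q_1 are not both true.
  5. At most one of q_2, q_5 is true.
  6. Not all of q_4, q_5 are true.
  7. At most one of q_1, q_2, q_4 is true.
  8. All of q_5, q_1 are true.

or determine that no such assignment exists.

Case q_1 = True:
  Constraint (1) is violated (q_1=T) — contradiction.
Case q_1 = False:
  Constraint (8) is violated (q_1=F) — contradiction.
Both cases fail — unsatisfiable.

The formula is unsatisfiable.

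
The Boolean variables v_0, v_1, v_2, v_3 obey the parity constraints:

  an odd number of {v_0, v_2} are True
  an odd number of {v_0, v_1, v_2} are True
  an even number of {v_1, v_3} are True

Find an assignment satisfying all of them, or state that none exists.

v_0 = False, v_1 = False, v_2 = True, v_3 = False

{v_0, v_2}: 1 true → odd ✓
{v_0, v_1, v_2}: 1 true → odd ✓
{v_1, v_3}: 0 true → even ✓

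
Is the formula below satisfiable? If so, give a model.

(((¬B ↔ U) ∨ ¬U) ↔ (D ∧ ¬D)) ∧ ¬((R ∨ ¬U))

D = True, U = True, R = False, B = True

  ((¬B ↔ U) ∨ ¬U) ↔ (D ∧ ¬D) = True
    (¬B ↔ U) ∨ ¬U = False
      ¬B ↔ U = False
        ¬B = False
      ¬U = False
    D ∧ ¬D = False
      ¬D = False
  ¬((R ∨ ¬U)) = True
    R ∨ ¬U = False
      ¬U = False
Both conjuncts True, so the formula holds.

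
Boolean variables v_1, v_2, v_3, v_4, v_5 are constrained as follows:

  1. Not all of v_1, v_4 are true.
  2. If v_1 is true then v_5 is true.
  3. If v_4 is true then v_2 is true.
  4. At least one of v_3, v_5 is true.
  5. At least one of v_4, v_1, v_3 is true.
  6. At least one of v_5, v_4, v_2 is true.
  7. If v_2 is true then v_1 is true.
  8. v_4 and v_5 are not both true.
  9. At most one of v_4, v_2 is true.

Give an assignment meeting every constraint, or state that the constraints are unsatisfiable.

v_1=F, v_2=F, v_3=T, v_4=F, v_5=T

  (1) {v_1, v_4}: 0/2 true — not all ✓
  (2) v_1=F ⇒ v_5: vacuous ✓
  (3) v_4=F ⇒ v_2: vacuous ✓
  (4) {v_3, v_5}: 2 true — at least one ✓
  (5) {v_4, v_1, v_3}: 1 true — at least one ✓
  (6) {v_5, v_4, v_2}: 1 true — at least one ✓
  (7) v_2=F ⇒ v_1: vacuous ✓
  (8) v_4=F, v_5=T — not both ✓
  (9) {v_4, v_2}: 0 true — at most one ✓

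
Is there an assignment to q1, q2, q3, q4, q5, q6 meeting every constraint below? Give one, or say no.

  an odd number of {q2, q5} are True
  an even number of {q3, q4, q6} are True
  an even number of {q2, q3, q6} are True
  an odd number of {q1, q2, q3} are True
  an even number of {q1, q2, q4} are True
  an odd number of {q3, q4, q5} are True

q1 = False, q2 = True, q3 = False, q4 = True, q5 = False, q6 = True

{q2, q5}: 1 true → odd ✓
{q3, q4, q6}: 2 true → even ✓
{q2, q3, q6}: 2 true → even ✓
{q1, q2, q3}: 1 true → odd ✓
{q1, q2, q4}: 2 true → even ✓
{q3, q4, q5}: 1 true → odd ✓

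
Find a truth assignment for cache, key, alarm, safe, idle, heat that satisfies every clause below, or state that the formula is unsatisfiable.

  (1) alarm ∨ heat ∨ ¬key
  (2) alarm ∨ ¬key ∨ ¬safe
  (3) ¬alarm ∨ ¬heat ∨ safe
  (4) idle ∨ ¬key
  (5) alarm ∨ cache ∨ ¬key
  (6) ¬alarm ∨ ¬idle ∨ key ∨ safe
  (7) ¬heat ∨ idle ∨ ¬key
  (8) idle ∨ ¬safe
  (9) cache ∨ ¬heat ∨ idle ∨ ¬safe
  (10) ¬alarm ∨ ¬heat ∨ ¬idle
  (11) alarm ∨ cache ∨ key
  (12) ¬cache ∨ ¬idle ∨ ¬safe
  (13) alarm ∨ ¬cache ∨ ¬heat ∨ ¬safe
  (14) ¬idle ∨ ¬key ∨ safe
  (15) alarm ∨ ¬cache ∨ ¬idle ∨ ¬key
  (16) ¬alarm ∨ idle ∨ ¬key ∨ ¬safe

cache=T; key=F; alarm=T; safe=F; idle=F; heat=F

Set cache = True.
Set key = False.
Set alarm = True.
Try safe = True:
  (idle ∨ ¬safe) forces idle = True.
  clause (¬cache ∨ ¬idle ∨ ¬safe) is falsified — backtrack.
So safe = False.
  then (¬alarm ∨ ¬heat ∨ safe) forces heat = False.
  then (¬alarm ∨ ¬idle ∨ key ∨ safe) forces idle = False.
All clauses satisfied.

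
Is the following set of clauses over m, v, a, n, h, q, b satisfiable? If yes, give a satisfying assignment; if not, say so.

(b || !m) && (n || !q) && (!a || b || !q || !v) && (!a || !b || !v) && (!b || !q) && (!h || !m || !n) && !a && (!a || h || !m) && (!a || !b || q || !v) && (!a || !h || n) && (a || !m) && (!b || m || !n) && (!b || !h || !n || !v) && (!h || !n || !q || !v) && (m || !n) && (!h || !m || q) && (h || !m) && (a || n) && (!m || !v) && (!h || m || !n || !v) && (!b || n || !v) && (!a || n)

Case a = True:
  Clause (!a) is falsified — contradiction.
Case a = False:
  (a || !m) forces m = False.
  (m || !n) forces n = False.
  Clause (a || n) is falsified — contradiction.
Both cases fail, so the formula is unsatisfiable.

Unsatisfiable — no assignment works.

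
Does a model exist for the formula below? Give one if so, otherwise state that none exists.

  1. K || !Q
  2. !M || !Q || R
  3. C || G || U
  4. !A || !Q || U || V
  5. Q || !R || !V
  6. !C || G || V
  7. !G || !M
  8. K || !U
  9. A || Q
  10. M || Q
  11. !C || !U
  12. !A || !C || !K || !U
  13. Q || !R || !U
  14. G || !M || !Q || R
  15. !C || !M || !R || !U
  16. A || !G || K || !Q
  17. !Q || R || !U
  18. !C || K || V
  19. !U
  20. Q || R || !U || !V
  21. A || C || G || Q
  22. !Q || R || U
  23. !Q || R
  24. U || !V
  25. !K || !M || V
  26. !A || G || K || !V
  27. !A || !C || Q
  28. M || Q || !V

K = True, M = False, A = False, V = False, C = False, Q = True, U = False, R = True, G = True

Unit clause (!U) forces U = False.
In (U || !V) only !V is left, so V = False.
Set K = True.
  then (!K || !M || V) forces M = False.
  then (M || Q) forces Q = True.
  then (!Q || R || U) forces R = True.
  then (!A || !Q || U || V) forces A = False.
Set C = False.
  then (C || G || U) forces G = True.
All clauses satisfied.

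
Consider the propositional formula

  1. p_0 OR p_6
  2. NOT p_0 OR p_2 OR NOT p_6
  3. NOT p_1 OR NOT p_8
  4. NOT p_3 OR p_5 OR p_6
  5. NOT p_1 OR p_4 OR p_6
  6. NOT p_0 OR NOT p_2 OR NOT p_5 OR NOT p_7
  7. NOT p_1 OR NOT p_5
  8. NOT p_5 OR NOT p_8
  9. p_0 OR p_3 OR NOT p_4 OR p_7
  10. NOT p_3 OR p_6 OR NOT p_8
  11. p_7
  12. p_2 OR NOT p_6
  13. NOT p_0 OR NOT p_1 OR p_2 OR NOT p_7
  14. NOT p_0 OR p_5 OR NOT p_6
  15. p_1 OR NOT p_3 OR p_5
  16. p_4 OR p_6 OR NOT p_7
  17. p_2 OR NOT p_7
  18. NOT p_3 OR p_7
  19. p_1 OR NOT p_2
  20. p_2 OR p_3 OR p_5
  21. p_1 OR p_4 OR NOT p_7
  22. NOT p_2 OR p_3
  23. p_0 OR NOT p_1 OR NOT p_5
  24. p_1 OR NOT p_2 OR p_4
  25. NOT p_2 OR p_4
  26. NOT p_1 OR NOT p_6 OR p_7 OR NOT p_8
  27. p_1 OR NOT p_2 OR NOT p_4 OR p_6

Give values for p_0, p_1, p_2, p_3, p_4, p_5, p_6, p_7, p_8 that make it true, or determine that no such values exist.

p_0=F; p_1=T; p_2=T; p_3=T; p_4=T; p_5=F; p_6=T; p_7=T; p_8=F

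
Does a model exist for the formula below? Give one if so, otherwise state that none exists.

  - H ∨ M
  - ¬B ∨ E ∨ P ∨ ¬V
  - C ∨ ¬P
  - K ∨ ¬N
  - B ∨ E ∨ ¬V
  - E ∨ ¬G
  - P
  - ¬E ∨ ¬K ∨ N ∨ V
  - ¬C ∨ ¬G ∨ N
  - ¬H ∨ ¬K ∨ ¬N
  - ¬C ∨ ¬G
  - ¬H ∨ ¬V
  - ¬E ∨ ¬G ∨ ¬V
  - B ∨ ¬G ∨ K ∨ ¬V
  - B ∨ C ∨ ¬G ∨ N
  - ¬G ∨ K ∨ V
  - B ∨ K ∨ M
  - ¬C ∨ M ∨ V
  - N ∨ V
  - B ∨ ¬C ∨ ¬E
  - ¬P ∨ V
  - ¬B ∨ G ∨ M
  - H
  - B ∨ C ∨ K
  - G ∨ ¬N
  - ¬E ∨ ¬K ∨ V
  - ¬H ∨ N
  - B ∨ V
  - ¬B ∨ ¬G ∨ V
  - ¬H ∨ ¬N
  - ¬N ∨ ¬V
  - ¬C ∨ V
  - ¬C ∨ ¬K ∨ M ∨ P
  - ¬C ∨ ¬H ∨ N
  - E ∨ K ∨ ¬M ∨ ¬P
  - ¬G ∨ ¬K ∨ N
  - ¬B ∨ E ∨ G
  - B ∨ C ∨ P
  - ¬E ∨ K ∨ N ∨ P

Case P = True:
  (C ∨ ¬P) forces C = True.
  (¬C ∨ ¬G) forces G = False.
  (¬P ∨ V) forces V = True.
  (¬H ∨ ¬V) forces H = False.
  Clause (H) is falsified — contradiction.
Case P = False:
  Clause (P) is falsified — contradiction.
Both cases fail, so the formula is unsatisfiable.

UNSATISFIABLE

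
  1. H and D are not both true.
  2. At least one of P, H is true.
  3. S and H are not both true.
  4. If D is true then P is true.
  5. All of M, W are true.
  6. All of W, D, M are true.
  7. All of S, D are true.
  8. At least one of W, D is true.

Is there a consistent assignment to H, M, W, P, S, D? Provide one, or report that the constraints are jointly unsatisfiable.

H=F, M=T, W=T, P=T, S=T, D=T

  (1) H=F, D=T — not both ✓
  (2) {P, H}: 1 true — at least one ✓
  (3) S=T, H=F — not both ✓
  (4) D=T ⇒ P: T ✓
  (5) {M, W}: all 2 true ✓
  (6) {W, D, M}: all 3 true ✓
  (7) {S, D}: all 2 true ✓
  (8) {W, D}: 2 true — at least one ✓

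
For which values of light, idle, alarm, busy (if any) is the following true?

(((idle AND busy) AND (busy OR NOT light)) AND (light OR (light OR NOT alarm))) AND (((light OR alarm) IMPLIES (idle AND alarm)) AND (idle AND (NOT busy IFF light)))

light = False, idle = True, alarm = False, busy = True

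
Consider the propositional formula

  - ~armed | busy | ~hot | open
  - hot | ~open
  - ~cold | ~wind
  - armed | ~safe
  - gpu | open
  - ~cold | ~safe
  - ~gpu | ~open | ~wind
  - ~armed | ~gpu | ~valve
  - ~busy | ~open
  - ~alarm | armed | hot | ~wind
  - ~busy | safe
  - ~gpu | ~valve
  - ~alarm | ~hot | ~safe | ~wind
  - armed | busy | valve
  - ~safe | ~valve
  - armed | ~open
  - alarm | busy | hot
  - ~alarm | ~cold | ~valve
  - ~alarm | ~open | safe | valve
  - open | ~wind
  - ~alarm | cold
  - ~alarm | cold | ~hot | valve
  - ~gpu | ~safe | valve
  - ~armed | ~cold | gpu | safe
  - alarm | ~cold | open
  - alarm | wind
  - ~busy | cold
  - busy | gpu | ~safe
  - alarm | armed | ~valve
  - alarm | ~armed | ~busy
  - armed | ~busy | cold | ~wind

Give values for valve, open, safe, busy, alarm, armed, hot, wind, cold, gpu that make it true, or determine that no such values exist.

valve: True, open: True, safe: False, busy: False, alarm: False, armed: True, hot: True, wind: True, cold: False, gpu: False

Set valve = True.
  then (~gpu | ~valve) forces gpu = False.
  then (~safe | ~valve) forces safe = False.
  then (gpu | open) forces open = True.
  then (~busy | ~open) forces busy = False.
  then (armed | ~open) forces armed = True.
  then (~armed | ~cold | gpu | safe) forces cold = False.
  then (hot | ~open) forces hot = True.
  then (~alarm | cold) forces alarm = False.
  then (alarm | wind) forces wind = True.
All clauses satisfied.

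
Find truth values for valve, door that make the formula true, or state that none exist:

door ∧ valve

valve=T, door=T

Both conjuncts True, so the formula holds.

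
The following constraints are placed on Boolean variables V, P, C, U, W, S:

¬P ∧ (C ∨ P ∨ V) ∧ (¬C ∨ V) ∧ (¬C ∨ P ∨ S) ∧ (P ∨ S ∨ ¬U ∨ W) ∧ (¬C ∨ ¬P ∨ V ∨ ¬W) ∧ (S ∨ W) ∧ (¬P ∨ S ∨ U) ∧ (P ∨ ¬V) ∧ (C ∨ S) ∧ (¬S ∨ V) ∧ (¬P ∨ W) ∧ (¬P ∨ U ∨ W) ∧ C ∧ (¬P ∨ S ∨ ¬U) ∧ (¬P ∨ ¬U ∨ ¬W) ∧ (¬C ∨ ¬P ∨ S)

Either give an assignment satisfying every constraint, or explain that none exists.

Unsatisfiable

Case P = True:
  Clause (¬P) is falsified — contradiction.
Case P = False:
  (P ∨ ¬V) forces V = False.
  (C ∨ P ∨ V) forces C = True.
  Clause (¬C ∨ V) is falsified — contradiction.
Both cases fail, so the formula is unsatisfiable.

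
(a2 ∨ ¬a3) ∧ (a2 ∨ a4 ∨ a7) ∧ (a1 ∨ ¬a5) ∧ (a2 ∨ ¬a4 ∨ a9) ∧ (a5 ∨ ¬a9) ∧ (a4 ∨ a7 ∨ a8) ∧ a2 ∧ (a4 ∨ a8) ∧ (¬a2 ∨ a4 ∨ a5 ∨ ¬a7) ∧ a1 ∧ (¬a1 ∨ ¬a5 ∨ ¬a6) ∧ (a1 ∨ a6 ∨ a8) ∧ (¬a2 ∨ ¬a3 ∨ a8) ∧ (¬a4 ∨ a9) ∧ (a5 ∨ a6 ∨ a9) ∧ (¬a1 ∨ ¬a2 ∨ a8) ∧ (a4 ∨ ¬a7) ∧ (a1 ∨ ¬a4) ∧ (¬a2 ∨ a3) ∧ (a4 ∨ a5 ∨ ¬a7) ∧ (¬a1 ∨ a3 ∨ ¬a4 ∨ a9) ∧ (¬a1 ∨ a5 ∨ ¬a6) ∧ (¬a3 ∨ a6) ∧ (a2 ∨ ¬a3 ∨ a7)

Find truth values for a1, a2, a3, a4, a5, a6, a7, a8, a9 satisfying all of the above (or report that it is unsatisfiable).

Unsatisfiable — no assignment works.

Case a1 = True:
  (a2) forces a2 = True.
  (¬a1 ∨ ¬a2 ∨ a8) forces a8 = True.
  (¬a2 ∨ a3) forces a3 = True.
  (¬a3 ∨ a6) forces a6 = True.
  (¬a1 ∨ ¬a5 ∨ ¬a6) forces a5 = False.
  Clause (¬a1 ∨ a5 ∨ ¬a6) is falsified — contradiction.
Case a1 = False:
  Clause (a1) is falsified — contradiction.
Both cases fail, so the formula is unsatisfiable.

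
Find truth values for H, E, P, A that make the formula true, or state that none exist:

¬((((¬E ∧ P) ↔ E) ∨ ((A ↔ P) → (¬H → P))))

H=F, E=T, P=F, A=F

  ¬((((¬E ∧ P) ↔ E) ∨ ((A ↔ P) → (¬H → P)))) = True
    ((¬E ∧ P) ↔ E) ∨ ((A ↔ P) → (¬H → P)) = False
      (¬E ∧ P) ↔ E = False
        ¬E ∧ P = False
          ¬E = False
      (A ↔ P) → (¬H → P) = False
        A ↔ P = True
        ¬H → P = False
          ¬H = True
The formula evaluates to True.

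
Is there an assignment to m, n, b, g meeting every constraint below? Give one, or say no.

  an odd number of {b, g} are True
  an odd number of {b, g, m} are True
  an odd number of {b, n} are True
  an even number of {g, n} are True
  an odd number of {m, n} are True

m: False; n: True; b: False; g: True

{b, g}: 1 true → odd ✓
{b, g, m}: 1 true → odd ✓
{b, n}: 1 true → odd ✓
{g, n}: 2 true → even ✓
{m, n}: 1 true → odd ✓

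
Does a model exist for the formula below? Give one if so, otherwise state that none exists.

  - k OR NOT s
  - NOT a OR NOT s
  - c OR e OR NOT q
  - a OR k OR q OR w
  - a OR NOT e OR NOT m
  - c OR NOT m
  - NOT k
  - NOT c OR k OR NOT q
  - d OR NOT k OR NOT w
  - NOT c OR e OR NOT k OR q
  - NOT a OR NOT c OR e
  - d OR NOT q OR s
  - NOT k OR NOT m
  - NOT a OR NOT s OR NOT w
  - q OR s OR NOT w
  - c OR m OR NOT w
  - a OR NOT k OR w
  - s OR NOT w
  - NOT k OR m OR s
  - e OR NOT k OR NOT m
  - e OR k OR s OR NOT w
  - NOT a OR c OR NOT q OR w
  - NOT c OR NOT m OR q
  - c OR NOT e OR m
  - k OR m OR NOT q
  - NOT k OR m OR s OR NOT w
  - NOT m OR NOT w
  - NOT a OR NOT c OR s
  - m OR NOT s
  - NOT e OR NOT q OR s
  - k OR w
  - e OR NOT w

The formula is unsatisfiable.

Case k = True:
  Clause (NOT k) is falsified — contradiction.
Case k = False:
  (k OR NOT s) forces s = False.
  (s OR NOT w) forces w = False.
  Clause (k OR w) is falsified — contradiction.
Both cases fail, so the formula is unsatisfiable.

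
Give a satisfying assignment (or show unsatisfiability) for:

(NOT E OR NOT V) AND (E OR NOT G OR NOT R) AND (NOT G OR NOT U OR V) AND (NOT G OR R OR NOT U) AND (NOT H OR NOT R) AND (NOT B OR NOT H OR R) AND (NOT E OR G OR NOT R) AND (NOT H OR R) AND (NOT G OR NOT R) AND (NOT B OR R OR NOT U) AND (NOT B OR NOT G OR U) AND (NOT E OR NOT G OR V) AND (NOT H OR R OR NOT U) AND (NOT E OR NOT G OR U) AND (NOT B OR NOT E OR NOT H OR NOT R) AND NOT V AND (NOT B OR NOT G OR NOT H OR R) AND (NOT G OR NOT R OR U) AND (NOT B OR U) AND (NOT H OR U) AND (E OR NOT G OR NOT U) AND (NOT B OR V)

H = False, G = False, B = False, V = False, U = False, E = False, R = False

Unit clause (NOT V) forces V = False.
In (NOT B OR V) only NOT B is left, so B = False.
Try H = True:
  (NOT H OR NOT R) forces R = False.
  clause (NOT H OR R) is falsified — backtrack.
So H = False.
Set G = False.
Set U = False.
Set E = False.
Set R = False.
All clauses satisfied.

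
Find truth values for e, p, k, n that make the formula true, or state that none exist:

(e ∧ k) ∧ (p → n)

e=T, p=T, k=T, n=T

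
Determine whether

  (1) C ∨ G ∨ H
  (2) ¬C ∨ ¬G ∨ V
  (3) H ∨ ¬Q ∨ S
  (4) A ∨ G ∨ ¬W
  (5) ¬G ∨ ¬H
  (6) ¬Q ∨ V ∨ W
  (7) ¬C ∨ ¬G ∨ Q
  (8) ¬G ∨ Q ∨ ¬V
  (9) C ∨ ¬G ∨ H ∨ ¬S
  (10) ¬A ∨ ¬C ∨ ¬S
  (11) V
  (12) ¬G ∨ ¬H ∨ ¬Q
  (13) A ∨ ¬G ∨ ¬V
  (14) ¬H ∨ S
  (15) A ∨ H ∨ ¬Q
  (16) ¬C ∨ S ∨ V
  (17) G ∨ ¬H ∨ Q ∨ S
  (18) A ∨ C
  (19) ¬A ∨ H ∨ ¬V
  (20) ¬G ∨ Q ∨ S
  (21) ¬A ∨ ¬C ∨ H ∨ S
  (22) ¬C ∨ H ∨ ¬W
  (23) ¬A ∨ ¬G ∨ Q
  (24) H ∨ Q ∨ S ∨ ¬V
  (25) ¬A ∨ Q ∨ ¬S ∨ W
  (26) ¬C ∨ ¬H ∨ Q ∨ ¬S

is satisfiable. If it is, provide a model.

V = True, A = False, S = True, H = True, G = False, Q = True, W = False, C = True

Unit clause (V) forces V = True.
Set A = False.
  then (A ∨ ¬G ∨ ¬V) forces G = False.
  then (A ∨ C) forces C = True.
  then (A ∨ G ∨ ¬W) forces W = False.
Try S = False:
  (¬H ∨ S) forces H = False.
  (H ∨ ¬Q ∨ S) forces Q = False.
  clause (H ∨ Q ∨ S ∨ ¬V) is falsified — backtrack.
So S = True.
Set H = True.
  then (¬C ∨ ¬H ∨ Q ∨ ¬S) forces Q = True.
All clauses satisfied.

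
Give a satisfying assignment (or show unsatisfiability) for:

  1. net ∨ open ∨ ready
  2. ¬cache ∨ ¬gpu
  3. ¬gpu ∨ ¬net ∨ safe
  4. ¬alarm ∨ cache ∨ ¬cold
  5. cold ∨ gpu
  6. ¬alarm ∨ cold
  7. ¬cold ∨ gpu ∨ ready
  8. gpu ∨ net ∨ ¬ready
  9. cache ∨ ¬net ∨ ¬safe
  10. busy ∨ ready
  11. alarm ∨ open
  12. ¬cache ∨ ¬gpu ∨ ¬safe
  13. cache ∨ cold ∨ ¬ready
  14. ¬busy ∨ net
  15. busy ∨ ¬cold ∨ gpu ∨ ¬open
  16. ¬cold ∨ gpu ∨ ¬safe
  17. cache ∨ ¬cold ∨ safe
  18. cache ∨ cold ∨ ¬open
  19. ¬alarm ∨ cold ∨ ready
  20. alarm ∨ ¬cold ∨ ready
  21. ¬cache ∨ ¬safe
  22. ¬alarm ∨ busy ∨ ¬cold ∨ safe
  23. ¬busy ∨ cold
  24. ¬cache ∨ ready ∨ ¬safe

Set busy = True.
  then (¬busy ∨ net) forces net = True.
  then (¬busy ∨ cold) forces cold = True.
Try gpu = True:
  (¬cache ∨ ¬gpu) forces cache = False.
  (¬gpu ∨ ¬net ∨ safe) forces safe = True.
  clause (cache ∨ ¬net ∨ ¬safe) is falsified — backtrack.
So gpu = False.
  then (¬cold ∨ gpu ∨ ready) forces ready = True.
  then (¬cold ∨ gpu ∨ ¬safe) forces safe = False.
  then (cache ∨ ¬cold ∨ safe) forces cache = True.
Set open = False.
  then (alarm ∨ open) forces alarm = True.
All clauses satisfied.

busy: True, gpu: False, net: True, open: False, cache: True, ready: True, safe: False, alarm: True, cold: True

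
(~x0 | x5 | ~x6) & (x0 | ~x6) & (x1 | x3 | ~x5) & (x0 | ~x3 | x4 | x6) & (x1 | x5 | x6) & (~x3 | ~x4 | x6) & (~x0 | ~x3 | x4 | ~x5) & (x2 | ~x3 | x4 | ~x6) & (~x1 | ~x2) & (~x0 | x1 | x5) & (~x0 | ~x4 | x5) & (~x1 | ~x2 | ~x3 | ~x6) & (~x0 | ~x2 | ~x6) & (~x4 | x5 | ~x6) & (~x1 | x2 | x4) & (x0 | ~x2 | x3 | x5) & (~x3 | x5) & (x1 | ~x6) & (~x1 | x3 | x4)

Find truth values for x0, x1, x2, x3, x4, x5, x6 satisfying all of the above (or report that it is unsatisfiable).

Set x0 = True.
Try x1 = False:
  (~x0 | x1 | x5) forces x5 = True.
  (x1 | x3 | ~x5) forces x3 = True.
  (~x0 | ~x3 | x4 | ~x5) forces x4 = True.
  (~x3 | ~x4 | x6) forces x6 = True.
  clause (x1 | ~x6) is falsified — backtrack.
So x1 = True.
  then (~x1 | ~x2) forces x2 = False.
  then (~x1 | x2 | x4) forces x4 = True.
  then (~x0 | ~x4 | x5) forces x5 = True.
Set x3 = False.
Set x6 = False.
All clauses satisfied.

x0 = True, x1 = True, x2 = False, x3 = False, x4 = True, x5 = True, x6 = False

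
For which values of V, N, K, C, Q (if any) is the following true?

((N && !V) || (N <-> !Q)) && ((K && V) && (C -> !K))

V=T, N=F, K=T, C=F, Q=T

  (N && !V) || (N <-> !Q) = True
    N && !V = False
      !V = False
    N <-> !Q = True
      !Q = False
  (K && V) && (C -> !K) = True
    K && V = True
    C -> !K = True
      !K = False
Both conjuncts True, so the formula holds.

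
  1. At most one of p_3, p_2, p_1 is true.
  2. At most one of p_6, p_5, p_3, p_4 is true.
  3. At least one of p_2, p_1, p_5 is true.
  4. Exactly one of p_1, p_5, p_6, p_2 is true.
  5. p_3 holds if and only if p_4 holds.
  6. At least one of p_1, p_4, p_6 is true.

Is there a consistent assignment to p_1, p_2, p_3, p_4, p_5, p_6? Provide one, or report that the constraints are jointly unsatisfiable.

p_1=T, p_2=F, p_3=F, p_4=F, p_5=F, p_6=F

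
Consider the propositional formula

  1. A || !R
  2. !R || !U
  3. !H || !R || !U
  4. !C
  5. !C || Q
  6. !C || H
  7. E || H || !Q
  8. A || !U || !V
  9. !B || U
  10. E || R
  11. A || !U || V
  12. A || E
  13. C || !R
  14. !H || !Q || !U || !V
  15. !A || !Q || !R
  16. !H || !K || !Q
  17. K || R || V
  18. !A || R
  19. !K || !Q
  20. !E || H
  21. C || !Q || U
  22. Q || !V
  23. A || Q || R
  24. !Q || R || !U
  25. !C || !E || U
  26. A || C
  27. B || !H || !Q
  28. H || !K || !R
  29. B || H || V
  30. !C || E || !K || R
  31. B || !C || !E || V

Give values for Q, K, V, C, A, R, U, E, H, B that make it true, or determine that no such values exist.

Case C = True:
  Clause (!C) is falsified — contradiction.
Case C = False:
  (C || !R) forces R = False.
  (E || R) forces E = True.
  (!A || R) forces A = False.
  Clause (A || C) is falsified — contradiction.
Both cases fail, so the formula is unsatisfiable.

Unsatisfiable — no assignment works.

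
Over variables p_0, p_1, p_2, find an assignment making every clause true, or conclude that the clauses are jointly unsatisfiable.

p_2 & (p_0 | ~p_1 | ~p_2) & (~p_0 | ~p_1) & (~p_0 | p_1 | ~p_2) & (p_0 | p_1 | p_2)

Unit clause (p_2) forces p_2 = True.
Set p_0 = False.
  then (p_0 | ~p_1 | ~p_2) forces p_1 = False.
Check each clause:
  (p_2): p_2 holds.
  (p_0 | ~p_1 | ~p_2): ~p_1 holds.
  (~p_0 | ~p_1): ~p_0 holds.
  (~p_0 | p_1 | ~p_2): ~p_0 holds.
  (p_0 | p_1 | p_2): p_2 holds.
All clauses satisfied.

p_0: False, p_1: False, p_2: True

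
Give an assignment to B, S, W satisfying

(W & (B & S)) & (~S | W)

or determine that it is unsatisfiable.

B = True, S = True, W = True

  W & (B & S) = True
    B & S = True
  ~S | W = True
    ~S = False
Both conjuncts True, so the formula holds.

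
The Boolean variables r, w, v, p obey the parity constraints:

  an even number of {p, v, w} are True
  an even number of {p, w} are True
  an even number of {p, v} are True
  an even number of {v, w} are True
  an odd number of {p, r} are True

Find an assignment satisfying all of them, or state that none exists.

r = True, w = False, v = False, p = False

{p, v, w}: 0 true → even ✓
{p, w}: 0 true → even ✓
{p, v}: 0 true → even ✓
{v, w}: 0 true → even ✓
{p, r}: 1 true → odd ✓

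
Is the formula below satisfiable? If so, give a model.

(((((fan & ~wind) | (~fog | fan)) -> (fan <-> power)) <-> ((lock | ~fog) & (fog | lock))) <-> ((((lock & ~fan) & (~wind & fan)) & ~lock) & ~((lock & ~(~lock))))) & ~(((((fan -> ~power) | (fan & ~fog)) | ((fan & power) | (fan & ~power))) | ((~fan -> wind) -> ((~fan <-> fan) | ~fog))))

The formula is unsatisfiable.

The conjunct ~(((((fan -> ~power) | (fan & ~fog)) | ((fan & power) | (fan & ~power))) | ((~fan -> wind) -> ((~fan <-> fan) | ~fog)))) is unsatisfiable on its own:
  fan = True: simplifies to ~((((~power | ~fog) | (power | ~power)) | ~fog)).
    power = True: this becomes ~((True | ~fog)) = False.
    power = False: this becomes ~((True | ~fog)) = False.
  fan = False: this becomes ~((True | (wind -> ~fog))) = False.
So the whole conjunction is unsatisfiable.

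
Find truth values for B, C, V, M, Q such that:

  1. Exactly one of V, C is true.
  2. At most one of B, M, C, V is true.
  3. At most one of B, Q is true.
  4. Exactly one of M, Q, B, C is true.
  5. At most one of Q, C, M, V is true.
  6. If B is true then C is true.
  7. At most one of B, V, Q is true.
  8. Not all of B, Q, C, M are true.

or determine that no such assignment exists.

B = False, C = True, V = False, M = False, Q = False

  (1) {V, C}: 1 true — exactly one ✓
  (2) {B, M, C, V}: 1 true — at most one ✓
  (3) {B, Q}: 0 true — at most one ✓
  (4) {M, Q, B, C}: 1 true — exactly one ✓
  (5) {Q, C, M, V}: 1 true — at most one ✓
  (6) B=F ⇒ C: vacuous ✓
  (7) {B, V, Q}: 0 true — at most one ✓
  (8) {B, Q, C, M}: 1/4 true — not all ✓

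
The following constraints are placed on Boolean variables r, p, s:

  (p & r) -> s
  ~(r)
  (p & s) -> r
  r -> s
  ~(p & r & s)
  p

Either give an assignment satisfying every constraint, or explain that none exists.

r: False, p: True, s: False

Unit clause (~r) forces r = False.
Unit clause (p) forces p = True.
In (~p | r | ~s) only ~s is left, so s = False.
Check each clause:
  (~r): ~r holds.
  (p): p holds.
  (~r | s): ~r holds.
  (~p | ~r | s): ~r holds.
  (~p | r | ~s): ~s holds.
  (~p | ~r | ~s): ~r holds.
All clauses satisfied.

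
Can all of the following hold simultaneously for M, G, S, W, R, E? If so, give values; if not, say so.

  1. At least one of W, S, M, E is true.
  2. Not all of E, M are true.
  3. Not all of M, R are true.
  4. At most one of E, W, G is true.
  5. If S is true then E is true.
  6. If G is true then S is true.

M=F, G=F, S=F, W=T, R=F, E=F

  (1) {W, S, M, E}: 1 true — at least one ✓
  (2) {E, M}: 0/2 true — not all ✓
  (3) {M, R}: 0/2 true — not all ✓
  (4) {E, W, G}: 1 true — at most one ✓
  (5) S=F ⇒ E: vacuous ✓
  (6) G=F ⇒ S: vacuous ✓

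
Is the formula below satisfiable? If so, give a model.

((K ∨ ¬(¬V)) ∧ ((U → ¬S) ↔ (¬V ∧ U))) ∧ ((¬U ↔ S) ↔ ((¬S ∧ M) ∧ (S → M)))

M = True, V = True, U = True, S = True, K = False

  (K ∨ ¬(¬V)) ∧ ((U → ¬S) ↔ (¬V ∧ U)) = True
    K ∨ ¬(¬V) = True
      ¬(¬V) = True
        ¬V = False
    (U → ¬S) ↔ (¬V ∧ U) = True
      U → ¬S = False
        ¬S = False
      ¬V ∧ U = False
        ¬V = False
  (¬U ↔ S) ↔ ((¬S ∧ M) ∧ (S → M)) = True
    ¬U ↔ S = False
      ¬U = False
    (¬S ∧ M) ∧ (S → M) = False
      ¬S ∧ M = False
        ¬S = False
      S → M = True
Both conjuncts True, so the formula holds.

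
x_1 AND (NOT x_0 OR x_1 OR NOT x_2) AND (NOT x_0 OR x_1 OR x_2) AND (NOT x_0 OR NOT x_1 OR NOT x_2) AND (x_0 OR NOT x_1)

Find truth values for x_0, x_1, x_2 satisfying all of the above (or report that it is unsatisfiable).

x_0=T, x_1=T, x_2=F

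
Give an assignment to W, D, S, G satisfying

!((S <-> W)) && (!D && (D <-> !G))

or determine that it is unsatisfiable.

W = True; D = False; S = False; G = True

  !((S <-> W)) = True
    S <-> W = False
  !D && (D <-> !G) = True
    !D = True
    D <-> !G = True
      !G = False
Both conjuncts True, so the formula holds.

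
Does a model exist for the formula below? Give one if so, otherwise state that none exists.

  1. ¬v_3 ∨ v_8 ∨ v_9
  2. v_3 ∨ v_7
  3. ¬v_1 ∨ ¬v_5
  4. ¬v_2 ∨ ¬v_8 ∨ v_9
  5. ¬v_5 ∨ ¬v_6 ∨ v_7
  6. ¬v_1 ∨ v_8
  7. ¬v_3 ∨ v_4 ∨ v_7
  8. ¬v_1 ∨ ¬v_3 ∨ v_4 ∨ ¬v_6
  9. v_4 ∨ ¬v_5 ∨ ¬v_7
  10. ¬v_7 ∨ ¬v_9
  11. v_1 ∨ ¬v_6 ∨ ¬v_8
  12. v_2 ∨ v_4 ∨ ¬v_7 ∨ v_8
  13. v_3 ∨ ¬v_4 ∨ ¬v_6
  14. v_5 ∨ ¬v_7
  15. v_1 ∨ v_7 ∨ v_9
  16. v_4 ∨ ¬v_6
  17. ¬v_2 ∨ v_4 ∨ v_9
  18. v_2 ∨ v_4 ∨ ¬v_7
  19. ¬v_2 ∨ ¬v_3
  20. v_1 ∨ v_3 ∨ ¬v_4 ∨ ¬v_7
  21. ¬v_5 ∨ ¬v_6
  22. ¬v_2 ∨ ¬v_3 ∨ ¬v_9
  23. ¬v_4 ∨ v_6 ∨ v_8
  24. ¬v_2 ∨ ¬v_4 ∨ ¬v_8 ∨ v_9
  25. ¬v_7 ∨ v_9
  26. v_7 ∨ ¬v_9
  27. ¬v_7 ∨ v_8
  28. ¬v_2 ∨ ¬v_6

Set v_1 = True.
  then (¬v_1 ∨ ¬v_5) forces v_5 = False.
  then (¬v_1 ∨ v_8) forces v_8 = True.
  then (v_5 ∨ ¬v_7) forces v_7 = False.
  then (v_7 ∨ ¬v_9) forces v_9 = False.
  then (v_3 ∨ v_7) forces v_3 = True.
  then (¬v_2 ∨ ¬v_8 ∨ v_9) forces v_2 = False.
  then (¬v_3 ∨ v_4 ∨ v_7) forces v_4 = True.
Set v_6 = False.
All clauses satisfied.

v_1=T; v_2=F; v_3=T; v_4=T; v_5=F; v_6=F; v_7=F; v_8=T; v_9=F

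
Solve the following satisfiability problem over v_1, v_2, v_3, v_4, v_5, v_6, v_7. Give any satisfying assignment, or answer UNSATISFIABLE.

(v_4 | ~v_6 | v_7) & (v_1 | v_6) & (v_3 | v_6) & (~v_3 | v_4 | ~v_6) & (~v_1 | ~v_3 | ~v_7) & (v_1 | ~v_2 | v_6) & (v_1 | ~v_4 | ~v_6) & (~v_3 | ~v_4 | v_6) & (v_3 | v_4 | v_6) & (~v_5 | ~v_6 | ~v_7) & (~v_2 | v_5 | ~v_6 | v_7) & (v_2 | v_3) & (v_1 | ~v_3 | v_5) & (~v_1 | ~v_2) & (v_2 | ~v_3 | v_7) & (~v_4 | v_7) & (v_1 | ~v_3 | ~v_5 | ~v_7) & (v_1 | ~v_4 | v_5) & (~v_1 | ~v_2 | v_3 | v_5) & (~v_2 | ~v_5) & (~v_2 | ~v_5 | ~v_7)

v_1 = False, v_2 = True, v_3 = False, v_4 = False, v_5 = False, v_6 = True, v_7 = True

Try v_1 = True:
  (~v_1 | ~v_2) forces v_2 = False.
  (v_2 | v_3) forces v_3 = True.
  (~v_1 | ~v_3 | ~v_7) forces v_7 = False.
  clause (v_2 | ~v_3 | v_7) is falsified — backtrack.
So v_1 = False.
  then (v_1 | v_6) forces v_6 = True.
  then (v_1 | ~v_4 | ~v_6) forces v_4 = False.
  then (v_4 | ~v_6 | v_7) forces v_7 = True.
  then (~v_3 | v_4 | ~v_6) forces v_3 = False.
  then (~v_5 | ~v_6 | ~v_7) forces v_5 = False.
  then (v_2 | v_3) forces v_2 = True.
All clauses satisfied.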